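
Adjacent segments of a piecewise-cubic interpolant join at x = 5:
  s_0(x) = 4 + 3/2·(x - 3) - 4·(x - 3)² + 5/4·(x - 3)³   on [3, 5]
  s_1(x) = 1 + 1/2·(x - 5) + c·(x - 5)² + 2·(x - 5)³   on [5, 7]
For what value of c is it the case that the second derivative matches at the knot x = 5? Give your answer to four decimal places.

s_0''(x) = -8 + 15/2·(x - 3), so s_0''(5) = 7. On the right, s_1''(5) = 2c, so c = 7/2.

3.5000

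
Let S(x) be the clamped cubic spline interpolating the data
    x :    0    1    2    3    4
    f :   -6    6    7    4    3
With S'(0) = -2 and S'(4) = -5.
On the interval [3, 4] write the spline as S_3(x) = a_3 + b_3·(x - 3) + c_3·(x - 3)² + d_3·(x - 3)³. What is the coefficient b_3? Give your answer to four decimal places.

-0.7143

Let M_i = S''(x_i). Step sizes h_i = 1, 1, 1, 1; slopes of the chords Δ_i = (y_(i+1) - y_i)/h_i = 12, 1, -3, -1.
  1·M_0 + 4·M_1 + 1·M_2 = 6(Δ_1 - Δ_0) = -66
  1·M_1 + 4·M_2 + 1·M_3 = 6(Δ_2 - Δ_1) = -24
  1·M_2 + 4·M_3 + 1·M_4 = 6(Δ_3 - Δ_2) = 12
Clamped end conditions give two more equations: 2h_0·M_0 + h_0·M_1 = 6(Δ_0 - S'(0)) = 84 and h_3·M_3 + 2h_3·M_4 = 6(S'(4) - Δ_3) = -24.
Hence M_0 = 402/7, M_1 = -216/7, M_2 = 0, M_3 = 48/7, M_4 = -108/7.
On [3, 4], with S_3(x) = a_3 + b_3·(x - 3) + c_3·(x - 3)² + d_3·(x - 3)³: c_3 = M_3/2 = 24/7, d_3 = (M_4 - M_3)/(6h_3) = -26/7, b_3 = Δ_3 - h_3(2M_3 + M_4)/6 = -5/7.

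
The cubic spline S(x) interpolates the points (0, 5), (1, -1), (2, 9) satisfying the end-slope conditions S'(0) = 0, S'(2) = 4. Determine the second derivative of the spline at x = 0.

-40

With m_i denoting the second derivative at x_i, h_i = 1, 1, and Δ_i = (y_(i+1) − y_i)/h_i = -6, 10:
  1·m_0 + 4·m_1 + 1·m_2 = 6(Δ_1 - Δ_0) = 96
Clamped end conditions give two more equations: 2h_0·m_0 + h_0·m_1 = 6(Δ_0 - S'(0)) = -36 and h_1·m_1 + 2h_1·m_2 = 6(S'(2) - Δ_1) = -36.
Solving: m_0 = -40, m_1 = 44, m_2 = -40.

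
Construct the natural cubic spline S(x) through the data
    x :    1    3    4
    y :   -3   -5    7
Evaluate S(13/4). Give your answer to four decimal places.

-2.7109

With M_i denoting the second derivative at x_i, h_i = 2, 1, and Δ_i = (y_(i+1) − y_i)/h_i = -1, 12:
  2·M_0 + 6·M_1 + 1·M_2 = 6(Δ_1 - Δ_0) = 78
Natural end conditions: M_0 = M_2 = 0.
Solving the tridiagonal system: M_0 = 0, M_1 = 13, M_2 = 0.
On [3, 4], S(x) = -5 + 23/3·(x - 3) + 13/2·(x - 3)² - 13/6·(x - 3)³.
With (x - 3) = 1/4: S(13/4) = -347/128.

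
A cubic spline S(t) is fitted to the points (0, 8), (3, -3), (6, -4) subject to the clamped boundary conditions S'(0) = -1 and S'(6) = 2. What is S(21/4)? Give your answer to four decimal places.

Write σ_i for S''(x_i). With h_i = 3, 3 and divided differences Δ_i = -11/3, -1/3, the continuity of S' gives the tridiagonal system
  3·σ_0 + 12·σ_1 + 3·σ_2 = 6(Δ_1 - Δ_0) = 20
Clamped end conditions give two more equations: 2h_0·σ_0 + h_0·σ_1 = 6(Δ_0 - S'(0)) = -16 and h_1·σ_1 + 2h_1·σ_2 = 6(S'(6) - Δ_1) = 14.
Solving: σ_0 = -23/6, σ_1 = 7/3, σ_2 = 7/6.
On [3, 6], S(t) = -3 - 13/4·(t - 3) + 7/6·(t - 3)² - 7/108·(t - 3)³.
With (t - 3) = 9/4: S(21/4) = -1317/256.

-5.1445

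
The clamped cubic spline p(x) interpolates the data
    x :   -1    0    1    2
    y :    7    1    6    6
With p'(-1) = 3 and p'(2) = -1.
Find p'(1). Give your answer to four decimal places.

4.6667

Write M_i for p''(x_i). With h_i = 1, 1, 1 and divided differences Δ_i = -6, 5, 0, the continuity of p' gives the tridiagonal system
  1·M_0 + 4·M_1 + 1·M_2 = 6(Δ_1 - Δ_0) = 66
  1·M_1 + 4·M_2 + 1·M_3 = 6(Δ_2 - Δ_1) = -30
Clamped end conditions give two more equations: 2h_0·M_0 + h_0·M_1 = 6(Δ_0 - p'(-1)) = -54 and h_2·M_2 + 2h_2·M_3 = 6(p'(2) - Δ_2) = -6.
Solving: M_0 = -128/3, M_1 = 94/3, M_2 = -50/3, M_3 = 16/3.
On [1, 2], p'(x) = b_2 + 2c_2·(x - 1) + 3d_2·(x - 1)² with b_2 = Δ_2 - h_2(2M_2 + M_3)/6 = 14/3, c_2 = M_2/2 = -25/3, d_2 = (M_3 - M_2)/(6h_2) = 11/3. So p'(1) = 14/3.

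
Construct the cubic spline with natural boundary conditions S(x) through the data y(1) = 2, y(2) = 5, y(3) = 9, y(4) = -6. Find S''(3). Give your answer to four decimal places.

-30.8000

With m_i denoting the second derivative at x_i, h_i = 1, 1, 1, and Δ_i = (y_(i+1) − y_i)/h_i = 3, 4, -15:
  1·m_0 + 4·m_1 + 1·m_2 = 6(Δ_1 - Δ_0) = 6
  1·m_1 + 4·m_2 + 1·m_3 = 6(Δ_2 - Δ_1) = -114
Natural end conditions: m_0 = m_3 = 0.
Forward elimination and back-substitution give m_0 = 0, m_1 = 46/5, m_2 = -154/5, m_3 = 0.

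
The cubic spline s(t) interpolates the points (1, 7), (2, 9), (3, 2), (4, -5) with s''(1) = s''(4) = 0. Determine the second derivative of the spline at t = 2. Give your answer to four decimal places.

Put M_i = s'' at the i-th knot. Here h = (1, 1, 1) and Δ = (2, -7, -7), so the interior equations h_(i-1)·M_(i-1) + 2(h_(i-1)+h_i)·M_i + h_i·M_(i+1) = 6(Δ_i − Δ_(i-1)) read
  1·M_0 + 4·M_1 + 1·M_2 = 6(Δ_1 - Δ_0) = -54
  1·M_1 + 4·M_2 + 1·M_3 = 6(Δ_2 - Δ_1) = 0
Natural end conditions: M_0 = M_3 = 0.
Solving the tridiagonal system: M_0 = 0, M_1 = -72/5, M_2 = 18/5, M_3 = 0.

-14.4000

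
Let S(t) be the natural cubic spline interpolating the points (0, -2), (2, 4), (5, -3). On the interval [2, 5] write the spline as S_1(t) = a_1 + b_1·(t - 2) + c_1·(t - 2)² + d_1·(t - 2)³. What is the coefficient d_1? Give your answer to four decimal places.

0.1778

With M_i denoting the second derivative at x_i, h_i = 2, 3, and Δ_i = (y_(i+1) − y_i)/h_i = 3, -7/3:
  2·M_0 + 10·M_1 + 3·M_2 = 6(Δ_1 - Δ_0) = -32
Natural end conditions: M_0 = M_2 = 0.
Solving the tridiagonal system: M_0 = 0, M_1 = -16/5, M_2 = 0.
On [2, 5], with S_1(t) = a_1 + b_1·(t - 2) + c_1·(t - 2)² + d_1·(t - 2)³: c_1 = M_1/2 = -8/5, d_1 = (M_2 - M_1)/(6h_1) = 8/45, b_1 = Δ_1 - h_1(2M_1 + M_2)/6 = 13/15.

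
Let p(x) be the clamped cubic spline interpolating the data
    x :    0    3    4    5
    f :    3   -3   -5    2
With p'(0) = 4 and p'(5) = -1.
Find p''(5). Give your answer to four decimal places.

With M_i denoting the second derivative at x_i, h_i = 3, 1, 1, and Δ_i = (y_(i+1) − y_i)/h_i = -2, -2, 7:
  3·M_0 + 8·M_1 + 1·M_2 = 6(Δ_1 - Δ_0) = 0
  1·M_1 + 4·M_2 + 1·M_3 = 6(Δ_2 - Δ_1) = 54
Clamped end conditions give two more equations: 2h_0·M_0 + h_0·M_1 = 6(Δ_0 - p'(0)) = -36 and h_2·M_2 + 2h_2·M_3 = 6(p'(5) - Δ_2) = -48.
Forward elimination and back-substitution give M_0 = -164/29, M_1 = -20/29, M_2 = 652/29, M_3 = -1022/29.

-35.2414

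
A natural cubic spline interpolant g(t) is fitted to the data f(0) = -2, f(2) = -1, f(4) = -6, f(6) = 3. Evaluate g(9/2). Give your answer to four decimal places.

-5.1063

With σ_i denoting the second derivative at x_i, h_i = 2, 2, 2, and Δ_i = (y_(i+1) − y_i)/h_i = 1/2, -5/2, 9/2:
  2·σ_0 + 8·σ_1 + 2·σ_2 = 6(Δ_1 - Δ_0) = -18
  2·σ_1 + 8·σ_2 + 2·σ_3 = 6(Δ_2 - Δ_1) = 42
Natural end conditions: σ_0 = σ_3 = 0.
Solving: σ_0 = 0, σ_1 = -19/5, σ_2 = 31/5, σ_3 = 0.
On [4, 6], g(t) = -6 + 11/30·(t - 4) + 31/10·(t - 4)² - 31/60·(t - 4)³.
With (t - 4) = 1/2: g(9/2) = -817/160.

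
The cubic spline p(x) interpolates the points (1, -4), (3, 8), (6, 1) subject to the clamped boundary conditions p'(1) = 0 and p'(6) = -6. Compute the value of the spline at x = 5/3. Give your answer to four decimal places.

Put M_i = p'' at the i-th knot. Here h = (2, 3) and Δ = (6, -7/3), so the interior equations h_(i-1)·M_(i-1) + 2(h_(i-1)+h_i)·M_i + h_i·M_(i+1) = 6(Δ_i − Δ_(i-1)) read
  2·M_0 + 10·M_1 + 3·M_2 = 6(Δ_1 - Δ_0) = -50
Clamped end conditions give two more equations: 2h_0·M_0 + h_0·M_1 = 6(Δ_0 - p'(1)) = 36 and h_1·M_1 + 2h_1·M_2 = 6(p'(6) - Δ_1) = -22.
Solving the tridiagonal system: M_0 = 64/5, M_1 = -38/5, M_2 = 2/15.
On [1, 3], p(x) = -4 + 0·(x - 1) + 32/5·(x - 1)² - 17/10·(x - 1)³.
With (x - 1) = 2/3: p(5/3) = -224/135.

-1.6593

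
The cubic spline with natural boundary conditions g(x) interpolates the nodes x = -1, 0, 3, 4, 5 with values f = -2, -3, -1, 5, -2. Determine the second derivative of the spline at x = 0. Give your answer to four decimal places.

Write M_i for g''(x_i). With h_i = 1, 3, 1, 1 and divided differences Δ_i = -1, 2/3, 6, -7, the continuity of g' gives the tridiagonal system
  1·M_0 + 8·M_1 + 3·M_2 = 6(Δ_1 - Δ_0) = 10
  3·M_1 + 8·M_2 + 1·M_3 = 6(Δ_2 - Δ_1) = 32
  1·M_2 + 4·M_3 + 1·M_4 = 6(Δ_3 - Δ_2) = -78
Natural end conditions: M_0 = M_4 = 0.
Solving the tridiagonal system: M_0 = 0, M_1 = -77/53, M_2 = 382/53, M_3 = -1129/53, M_4 = 0.

-1.4528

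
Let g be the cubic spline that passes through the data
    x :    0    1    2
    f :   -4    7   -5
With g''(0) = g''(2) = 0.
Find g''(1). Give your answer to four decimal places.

Let m_i = g''(x_i). Step sizes h_i = 1, 1; slopes of the chords Δ_i = (y_(i+1) - y_i)/h_i = 11, -12.
  1·m_0 + 4·m_1 + 1·m_2 = 6(Δ_1 - Δ_0) = -138
Natural end conditions: m_0 = m_2 = 0.
Hence m_0 = 0, m_1 = -69/2, m_2 = 0.

-34.5000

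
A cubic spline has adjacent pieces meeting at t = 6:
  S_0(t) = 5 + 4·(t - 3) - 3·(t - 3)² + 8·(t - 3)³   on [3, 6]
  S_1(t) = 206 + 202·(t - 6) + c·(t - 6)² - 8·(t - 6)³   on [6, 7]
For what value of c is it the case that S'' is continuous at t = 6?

S_0''(t) = -6 + 48·(t - 3), so S_0''(6) = 138. On the right, S_1''(6) = 2c, so c = 69.

69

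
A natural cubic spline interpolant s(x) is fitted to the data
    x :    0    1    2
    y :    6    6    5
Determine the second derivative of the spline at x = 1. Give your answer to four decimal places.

Put M_i = s'' at the i-th knot. Here h = (1, 1) and Δ = (0, -1), so the interior equations h_(i-1)·M_(i-1) + 2(h_(i-1)+h_i)·M_i + h_i·M_(i+1) = 6(Δ_i − Δ_(i-1)) read
  1·M_0 + 4·M_1 + 1·M_2 = 6(Δ_1 - Δ_0) = -6
Natural end conditions: M_0 = M_2 = 0.
Solving the tridiagonal system: M_0 = 0, M_1 = -3/2, M_2 = 0.

-1.5000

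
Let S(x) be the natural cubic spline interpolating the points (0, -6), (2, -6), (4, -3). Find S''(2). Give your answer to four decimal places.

1.1250

Write M_i for S''(x_i). With h_i = 2, 2 and divided differences Δ_i = 0, 3/2, the continuity of S' gives the tridiagonal system
  2·M_0 + 8·M_1 + 2·M_2 = 6(Δ_1 - Δ_0) = 9
Natural end conditions: M_0 = M_2 = 0.
Solving: M_0 = 0, M_1 = 9/8, M_2 = 0.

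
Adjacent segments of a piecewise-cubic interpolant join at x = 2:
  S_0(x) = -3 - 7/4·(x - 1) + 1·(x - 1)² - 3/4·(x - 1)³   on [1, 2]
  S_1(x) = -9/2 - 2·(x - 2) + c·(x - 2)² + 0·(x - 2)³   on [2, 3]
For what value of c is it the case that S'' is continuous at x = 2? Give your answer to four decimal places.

S_0''(x) = 2 - 9/2·(x - 1), so S_0''(2) = -5/2. On the right, S_1''(2) = 2c, so c = -5/4.

-1.2500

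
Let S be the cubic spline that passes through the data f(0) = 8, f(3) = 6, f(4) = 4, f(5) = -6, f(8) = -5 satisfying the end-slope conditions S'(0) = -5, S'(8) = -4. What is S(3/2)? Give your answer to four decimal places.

Let σ_i = S''(x_i). Step sizes h_i = 3, 1, 1, 3; slopes of the chords Δ_i = (y_(i+1) - y_i)/h_i = -2/3, -2, -10, 1/3.
  3·σ_0 + 8·σ_1 + 1·σ_2 = 6(Δ_1 - Δ_0) = -8
  1·σ_1 + 4·σ_2 + 1·σ_3 = 6(Δ_2 - Δ_1) = -48
  1·σ_2 + 8·σ_3 + 3·σ_4 = 6(Δ_3 - Δ_2) = 62
Clamped end conditions give two more equations: 2h_0·σ_0 + h_0·σ_1 = 6(Δ_0 - S'(0)) = 26 and h_3·σ_3 + 2h_3·σ_4 = 6(S'(8) - Δ_3) = -26.
Hence σ_0 = 745/156, σ_1 = -23/26, σ_2 = -61/4, σ_3 = 361/26, σ_4 = -1759/156.
On [0, 3], S(x) = 8 - 5·x + 745/312·x² - 883/2808·x³.
With x = 3/2: S(3/2) = 4003/832.

4.8113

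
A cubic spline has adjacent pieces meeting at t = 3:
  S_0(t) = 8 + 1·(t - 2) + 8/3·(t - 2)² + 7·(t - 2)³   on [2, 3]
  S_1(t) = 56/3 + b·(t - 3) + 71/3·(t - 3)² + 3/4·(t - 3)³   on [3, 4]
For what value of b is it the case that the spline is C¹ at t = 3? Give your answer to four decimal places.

27.3333

S_0'(t) = 1 + 16/3·(t - 2) + 21·(t - 2)², so S_0'(3) = 82/3. On the right, S_1'(3) = b, so b = 82/3.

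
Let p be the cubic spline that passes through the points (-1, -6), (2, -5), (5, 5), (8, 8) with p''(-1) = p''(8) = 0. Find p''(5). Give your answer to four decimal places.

Put σ_i = p'' at the i-th knot. Here h = (3, 3, 3) and Δ = (1/3, 10/3, 1), so the interior equations h_(i-1)·σ_(i-1) + 2(h_(i-1)+h_i)·σ_i + h_i·σ_(i+1) = 6(Δ_i − Δ_(i-1)) read
  3·σ_0 + 12·σ_1 + 3·σ_2 = 6(Δ_1 - Δ_0) = 18
  3·σ_1 + 12·σ_2 + 3·σ_3 = 6(Δ_2 - Δ_1) = -14
Natural end conditions: σ_0 = σ_3 = 0.
Solving: σ_0 = 0, σ_1 = 86/45, σ_2 = -74/45, σ_3 = 0.

-1.6444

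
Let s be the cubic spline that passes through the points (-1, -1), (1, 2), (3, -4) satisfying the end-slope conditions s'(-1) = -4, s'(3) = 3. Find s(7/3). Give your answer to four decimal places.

-3.4630

Let σ_i = s''(x_i). Step sizes h_i = 2, 2; slopes of the chords Δ_i = (y_(i+1) - y_i)/h_i = 3/2, -3.
  2·σ_0 + 8·σ_1 + 2·σ_2 = 6(Δ_1 - Δ_0) = -27
Clamped end conditions give two more equations: 2h_0·σ_0 + h_0·σ_1 = 6(Δ_0 - s'(-1)) = 33 and h_1·σ_1 + 2h_1·σ_2 = 6(s'(3) - Δ_1) = 36.
Hence σ_0 = 107/8, σ_1 = -41/4, σ_2 = 113/8.
On [1, 3], s(t) = 2 - 7/8·(t - 1) - 41/8·(t - 1)² + 65/32·(t - 1)³.
With (t - 1) = 4/3: s(7/3) = -187/54.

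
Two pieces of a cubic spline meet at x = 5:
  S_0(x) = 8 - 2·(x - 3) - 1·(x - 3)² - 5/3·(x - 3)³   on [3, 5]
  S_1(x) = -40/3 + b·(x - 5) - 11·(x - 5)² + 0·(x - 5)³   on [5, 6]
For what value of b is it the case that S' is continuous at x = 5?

-26

S_0'(x) = -2 - 2·(x - 3) - 5·(x - 3)², so S_0'(5) = -26. On the right, S_1'(5) = b, so b = -26.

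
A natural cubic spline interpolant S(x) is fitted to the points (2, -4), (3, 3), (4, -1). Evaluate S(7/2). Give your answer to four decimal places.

2.0313

Put m_i = S'' at the i-th knot. Here h = (1, 1) and Δ = (7, -4), so the interior equations h_(i-1)·m_(i-1) + 2(h_(i-1)+h_i)·m_i + h_i·m_(i+1) = 6(Δ_i − Δ_(i-1)) read
  1·m_0 + 4·m_1 + 1·m_2 = 6(Δ_1 - Δ_0) = -66
Natural end conditions: m_0 = m_2 = 0.
Hence m_0 = 0, m_1 = -33/2, m_2 = 0.
On [3, 4], S(x) = 3 + 3/2·(x - 3) - 33/4·(x - 3)² + 11/4·(x - 3)³.
With (x - 3) = 1/2: S(7/2) = 65/32.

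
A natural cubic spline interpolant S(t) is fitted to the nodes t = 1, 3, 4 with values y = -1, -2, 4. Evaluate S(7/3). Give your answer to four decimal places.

-3.2716

With m_i denoting the second derivative at x_i, h_i = 2, 1, and Δ_i = (y_(i+1) − y_i)/h_i = -1/2, 6:
  2·m_0 + 6·m_1 + 1·m_2 = 6(Δ_1 - Δ_0) = 39
Natural end conditions: m_0 = m_2 = 0.
Hence m_0 = 0, m_1 = 13/2, m_2 = 0.
On [1, 3], S(t) = -1 - 8/3·(t - 1) + 0·(t - 1)² + 13/24·(t - 1)³.
With (t - 1) = 4/3: S(7/3) = -265/81.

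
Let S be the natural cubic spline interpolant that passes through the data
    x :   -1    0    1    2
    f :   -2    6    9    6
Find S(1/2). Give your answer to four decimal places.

With M_i denoting the second derivative at x_i, h_i = 1, 1, 1, and Δ_i = (y_(i+1) − y_i)/h_i = 8, 3, -3:
  1·M_0 + 4·M_1 + 1·M_2 = 6(Δ_1 - Δ_0) = -30
  1·M_1 + 4·M_2 + 1·M_3 = 6(Δ_2 - Δ_1) = -36
Natural end conditions: M_0 = M_3 = 0.
Solving: M_0 = 0, M_1 = -28/5, M_2 = -38/5, M_3 = 0.
On [0, 1], S(x) = 6 + 92/15·x - 14/5·x² - 1/3·x³.
With x = 1/2: S(1/2) = 333/40.

8.3250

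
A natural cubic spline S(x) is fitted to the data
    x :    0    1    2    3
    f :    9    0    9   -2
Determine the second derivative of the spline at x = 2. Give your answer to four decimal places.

-39.2000

Let M_i = S''(x_i). Step sizes h_i = 1, 1, 1; slopes of the chords Δ_i = (y_(i+1) - y_i)/h_i = -9, 9, -11.
  1·M_0 + 4·M_1 + 1·M_2 = 6(Δ_1 - Δ_0) = 108
  1·M_1 + 4·M_2 + 1·M_3 = 6(Δ_2 - Δ_1) = -120
Natural end conditions: M_0 = M_3 = 0.
Solving: M_0 = 0, M_1 = 184/5, M_2 = -196/5, M_3 = 0.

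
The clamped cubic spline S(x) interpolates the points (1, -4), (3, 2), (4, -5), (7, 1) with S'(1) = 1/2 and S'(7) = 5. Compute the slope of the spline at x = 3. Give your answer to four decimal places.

-3.4286

Write M_i for S''(x_i). With h_i = 2, 1, 3 and divided differences Δ_i = 3, -7, 2, the continuity of S' gives the tridiagonal system
  2·M_0 + 6·M_1 + 1·M_2 = 6(Δ_1 - Δ_0) = -60
  1·M_1 + 8·M_2 + 3·M_3 = 6(Δ_2 - Δ_1) = 54
Clamped end conditions give two more equations: 2h_0·M_0 + h_0·M_1 = 6(Δ_0 - S'(1)) = 15 and h_2·M_2 + 2h_2·M_3 = 6(S'(7) - Δ_2) = 18.
Forward elimination and back-substitution give M_0 = 80/7, M_1 = -215/14, M_2 = 65/7, M_3 = -23/14.
On [3, 4], S'(x) = b_1 + 2c_1·(x - 3) + 3d_1·(x - 3)² with b_1 = Δ_1 - h_1(2M_1 + M_2)/6 = -24/7, c_1 = M_1/2 = -215/28, d_1 = (M_2 - M_1)/(6h_1) = 115/28. So S'(3) = -24/7.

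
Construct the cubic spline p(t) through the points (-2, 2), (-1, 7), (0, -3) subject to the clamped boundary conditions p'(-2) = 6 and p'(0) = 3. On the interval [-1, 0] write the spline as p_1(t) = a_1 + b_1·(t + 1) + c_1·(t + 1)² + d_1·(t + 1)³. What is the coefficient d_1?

17

Let M_i = p''(x_i). Step sizes h_i = 1, 1; slopes of the chords Δ_i = (y_(i+1) - y_i)/h_i = 5, -10.
  1·M_0 + 4·M_1 + 1·M_2 = 6(Δ_1 - Δ_0) = -90
Clamped end conditions give two more equations: 2h_0·M_0 + h_0·M_1 = 6(Δ_0 - p'(-2)) = -6 and h_1·M_1 + 2h_1·M_2 = 6(p'(0) - Δ_1) = 78.
Forward elimination and back-substitution give M_0 = 18, M_1 = -42, M_2 = 60.
On [-1, 0], with p_1(t) = a_1 + b_1·(t + 1) + c_1·(t + 1)² + d_1·(t + 1)³: c_1 = M_1/2 = -21, d_1 = (M_2 - M_1)/(6h_1) = 17, b_1 = Δ_1 - h_1(2M_1 + M_2)/6 = -6.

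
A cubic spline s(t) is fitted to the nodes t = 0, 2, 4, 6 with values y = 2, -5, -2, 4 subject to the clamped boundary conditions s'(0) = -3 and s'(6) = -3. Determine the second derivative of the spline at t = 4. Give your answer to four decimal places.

2.8000

With M_i denoting the second derivative at x_i, h_i = 2, 2, 2, and Δ_i = (y_(i+1) − y_i)/h_i = -7/2, 3/2, 3:
  2·M_0 + 8·M_1 + 2·M_2 = 6(Δ_1 - Δ_0) = 30
  2·M_1 + 8·M_2 + 2·M_3 = 6(Δ_2 - Δ_1) = 9
Clamped end conditions give two more equations: 2h_0·M_0 + h_0·M_1 = 6(Δ_0 - s'(0)) = -3 and h_2·M_2 + 2h_2·M_3 = 6(s'(6) - Δ_2) = -36.
Solving: M_0 = -13/5, M_1 = 37/10, M_2 = 14/5, M_3 = -52/5.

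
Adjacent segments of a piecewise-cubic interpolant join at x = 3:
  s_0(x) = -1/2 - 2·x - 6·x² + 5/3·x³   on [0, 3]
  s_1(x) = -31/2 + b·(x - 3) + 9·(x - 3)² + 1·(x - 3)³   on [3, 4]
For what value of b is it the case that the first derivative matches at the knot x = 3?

7

s_0'(x) = -2 - 12·x + 5·x², so s_0'(3) = 7. On the right, s_1'(3) = b, so b = 7.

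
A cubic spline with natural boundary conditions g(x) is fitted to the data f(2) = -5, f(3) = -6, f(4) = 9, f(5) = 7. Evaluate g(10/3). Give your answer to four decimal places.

-1.3407

Put m_i = g'' at the i-th knot. Here h = (1, 1, 1) and Δ = (-1, 15, -2), so the interior equations h_(i-1)·m_(i-1) + 2(h_(i-1)+h_i)·m_i + h_i·m_(i+1) = 6(Δ_i − Δ_(i-1)) read
  1·m_0 + 4·m_1 + 1·m_2 = 6(Δ_1 - Δ_0) = 96
  1·m_1 + 4·m_2 + 1·m_3 = 6(Δ_2 - Δ_1) = -102
Natural end conditions: m_0 = m_3 = 0.
Solving: m_0 = 0, m_1 = 162/5, m_2 = -168/5, m_3 = 0.
On [3, 4], g(x) = -6 + 49/5·(x - 3) + 81/5·(x - 3)² - 11·(x - 3)³.
With (x - 3) = 1/3: g(10/3) = -181/135.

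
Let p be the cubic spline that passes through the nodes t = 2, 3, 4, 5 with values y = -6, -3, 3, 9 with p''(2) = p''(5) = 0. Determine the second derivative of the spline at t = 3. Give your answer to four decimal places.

Write M_i for p''(x_i). With h_i = 1, 1, 1 and divided differences Δ_i = 3, 6, 6, the continuity of p' gives the tridiagonal system
  1·M_0 + 4·M_1 + 1·M_2 = 6(Δ_1 - Δ_0) = 18
  1·M_1 + 4·M_2 + 1·M_3 = 6(Δ_2 - Δ_1) = 0
Natural end conditions: M_0 = M_3 = 0.
Hence M_0 = 0, M_1 = 24/5, M_2 = -6/5, M_3 = 0.

4.8000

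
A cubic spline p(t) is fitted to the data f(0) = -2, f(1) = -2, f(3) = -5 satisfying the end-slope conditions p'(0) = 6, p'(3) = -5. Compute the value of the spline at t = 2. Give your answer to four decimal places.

-2.7292

Put σ_i = p'' at the i-th knot. Here h = (1, 2) and Δ = (0, -3/2), so the interior equations h_(i-1)·σ_(i-1) + 2(h_(i-1)+h_i)·σ_i + h_i·σ_(i+1) = 6(Δ_i − Δ_(i-1)) read
  1·σ_0 + 6·σ_1 + 2·σ_2 = 6(Δ_1 - Δ_0) = -9
Clamped end conditions give two more equations: 2h_0·σ_0 + h_0·σ_1 = 6(Δ_0 - p'(0)) = -36 and h_1·σ_1 + 2h_1·σ_2 = 6(p'(3) - Δ_1) = -21.
Solving the tridiagonal system: σ_0 = -121/6, σ_1 = 13/3, σ_2 = -89/12.
On [1, 3], p(t) = -2 - 23/12·(t - 1) + 13/6·(t - 1)² - 47/48·(t - 1)³.
With (t - 1) = 1: p(2) = -131/48.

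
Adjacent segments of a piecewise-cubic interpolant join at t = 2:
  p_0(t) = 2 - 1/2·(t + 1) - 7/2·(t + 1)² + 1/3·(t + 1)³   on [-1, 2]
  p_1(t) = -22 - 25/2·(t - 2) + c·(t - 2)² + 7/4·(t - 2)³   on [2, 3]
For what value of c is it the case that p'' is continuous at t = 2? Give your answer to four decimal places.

-0.5000

p_0''(t) = -7 + 2·(t + 1), so p_0''(2) = -1. On the right, p_1''(2) = 2c, so c = -1/2.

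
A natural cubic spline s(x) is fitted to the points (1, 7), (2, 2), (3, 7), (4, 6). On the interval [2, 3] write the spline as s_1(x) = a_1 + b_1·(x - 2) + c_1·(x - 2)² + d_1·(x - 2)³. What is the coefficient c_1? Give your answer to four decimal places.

Let m_i = s''(x_i). Step sizes h_i = 1, 1, 1; slopes of the chords Δ_i = (y_(i+1) - y_i)/h_i = -5, 5, -1.
  1·m_0 + 4·m_1 + 1·m_2 = 6(Δ_1 - Δ_0) = 60
  1·m_1 + 4·m_2 + 1·m_3 = 6(Δ_2 - Δ_1) = -36
Natural end conditions: m_0 = m_3 = 0.
Solving: m_0 = 0, m_1 = 92/5, m_2 = -68/5, m_3 = 0.
On [2, 3], with s_1(x) = a_1 + b_1·(x - 2) + c_1·(x - 2)² + d_1·(x - 2)³: c_1 = m_1/2 = 46/5, d_1 = (m_2 - m_1)/(6h_1) = -16/3, b_1 = Δ_1 - h_1(2m_1 + m_2)/6 = 17/15.

9.2000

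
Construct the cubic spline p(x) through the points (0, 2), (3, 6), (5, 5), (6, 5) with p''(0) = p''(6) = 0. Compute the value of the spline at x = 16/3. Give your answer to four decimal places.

4.9427

Write m_i for p''(x_i). With h_i = 3, 2, 1 and divided differences Δ_i = 4/3, -1/2, 0, the continuity of p' gives the tridiagonal system
  3·m_0 + 10·m_1 + 2·m_2 = 6(Δ_1 - Δ_0) = -11
  2·m_1 + 6·m_2 + 1·m_3 = 6(Δ_2 - Δ_1) = 3
Natural end conditions: m_0 = m_3 = 0.
Solving: m_0 = 0, m_1 = -9/7, m_2 = 13/14, m_3 = 0.
On [5, 6], p(x) = 5 - 13/42·(x - 5) + 13/28·(x - 5)² - 13/84·(x - 5)³.
With (x - 5) = 1/3: p(16/3) = 5605/1134.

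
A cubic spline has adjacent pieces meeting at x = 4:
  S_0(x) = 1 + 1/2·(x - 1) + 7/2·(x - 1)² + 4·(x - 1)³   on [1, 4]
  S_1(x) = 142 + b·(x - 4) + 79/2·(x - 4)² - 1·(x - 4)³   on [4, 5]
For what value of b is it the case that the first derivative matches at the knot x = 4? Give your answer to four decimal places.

S_0'(x) = 1/2 + 7·(x - 1) + 12·(x - 1)², so S_0'(4) = 259/2. On the right, S_1'(4) = b, so b = 259/2.

129.5000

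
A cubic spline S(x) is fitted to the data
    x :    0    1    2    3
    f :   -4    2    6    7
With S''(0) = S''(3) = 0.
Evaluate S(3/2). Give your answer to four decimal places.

Write m_i for S''(x_i). With h_i = 1, 1, 1 and divided differences Δ_i = 6, 4, 1, the continuity of S' gives the tridiagonal system
  1·m_0 + 4·m_1 + 1·m_2 = 6(Δ_1 - Δ_0) = -12
  1·m_1 + 4·m_2 + 1·m_3 = 6(Δ_2 - Δ_1) = -18
Natural end conditions: m_0 = m_3 = 0.
Solving the tridiagonal system: m_0 = 0, m_1 = -2, m_2 = -4, m_3 = 0.
On [1, 2], S(x) = 2 + 16/3·(x - 1) - 1·(x - 1)² - 1/3·(x - 1)³.
With (x - 1) = 1/2: S(3/2) = 35/8.

4.3750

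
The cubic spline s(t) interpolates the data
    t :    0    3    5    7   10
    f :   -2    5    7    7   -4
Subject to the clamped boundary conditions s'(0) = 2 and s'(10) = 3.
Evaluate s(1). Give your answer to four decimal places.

0.3580

Write m_i for s''(x_i). With h_i = 3, 2, 2, 3 and divided differences Δ_i = 7/3, 1, 0, -11/3, the continuity of s' gives the tridiagonal system
  3·m_0 + 10·m_1 + 2·m_2 = 6(Δ_1 - Δ_0) = -8
  2·m_1 + 8·m_2 + 2·m_3 = 6(Δ_2 - Δ_1) = -6
  2·m_2 + 10·m_3 + 3·m_4 = 6(Δ_3 - Δ_2) = -22
Clamped end conditions give two more equations: 2h_0·m_0 + h_0·m_1 = 6(Δ_0 - s'(0)) = 2 and h_3·m_3 + 2h_3·m_4 = 6(s'(10) - Δ_3) = 40.
Hence m_0 = 491/510, m_1 = -107/85, m_2 = 17/20, m_3 = -437/85, m_4 = 4711/510.
On [0, 3], s(t) = -2 + 2·t + 491/1020·t² - 1133/9180·t³.
With t = 1: s(1) = 1643/4590.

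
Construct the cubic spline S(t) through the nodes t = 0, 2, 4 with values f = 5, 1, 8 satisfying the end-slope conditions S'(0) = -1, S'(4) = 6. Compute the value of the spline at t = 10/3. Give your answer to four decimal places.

4.3889

Put M_i = S'' at the i-th knot. Here h = (2, 2) and Δ = (-2, 7/2), so the interior equations h_(i-1)·M_(i-1) + 2(h_(i-1)+h_i)·M_i + h_i·M_(i+1) = 6(Δ_i − Δ_(i-1)) read
  2·M_0 + 8·M_1 + 2·M_2 = 6(Δ_1 - Δ_0) = 33
Clamped end conditions give two more equations: 2h_0·M_0 + h_0·M_1 = 6(Δ_0 - S'(0)) = -6 and h_1·M_1 + 2h_1·M_2 = 6(S'(4) - Δ_1) = 15.
Solving the tridiagonal system: M_0 = -31/8, M_1 = 19/4, M_2 = 11/8.
On [2, 4], S(t) = 1 - 1/8·(t - 2) + 19/8·(t - 2)² - 9/32·(t - 2)³.
With (t - 2) = 4/3: S(10/3) = 79/18.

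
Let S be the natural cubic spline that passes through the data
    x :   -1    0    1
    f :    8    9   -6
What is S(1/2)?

Let M_i = S''(x_i). Step sizes h_i = 1, 1; slopes of the chords Δ_i = (y_(i+1) - y_i)/h_i = 1, -15.
  1·M_0 + 4·M_1 + 1·M_2 = 6(Δ_1 - Δ_0) = -96
Natural end conditions: M_0 = M_2 = 0.
Forward elimination and back-substitution give M_0 = 0, M_1 = -24, M_2 = 0.
On [0, 1], S(x) = 9 - 7·x - 12·x² + 4·x³.
With x = 1/2: S(1/2) = 3.

3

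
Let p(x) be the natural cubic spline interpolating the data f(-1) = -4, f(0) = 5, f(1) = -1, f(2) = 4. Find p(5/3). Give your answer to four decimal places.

1.1679

Put m_i = p'' at the i-th knot. Here h = (1, 1, 1) and Δ = (9, -6, 5), so the interior equations h_(i-1)·m_(i-1) + 2(h_(i-1)+h_i)·m_i + h_i·m_(i+1) = 6(Δ_i − Δ_(i-1)) read
  1·m_0 + 4·m_1 + 1·m_2 = 6(Δ_1 - Δ_0) = -90
  1·m_1 + 4·m_2 + 1·m_3 = 6(Δ_2 - Δ_1) = 66
Natural end conditions: m_0 = m_3 = 0.
Solving: m_0 = 0, m_1 = -142/5, m_2 = 118/5, m_3 = 0.
On [1, 2], p(x) = -1 - 43/15·(x - 1) + 59/5·(x - 1)² - 59/15·(x - 1)³.
With (x - 1) = 2/3: p(5/3) = 473/405.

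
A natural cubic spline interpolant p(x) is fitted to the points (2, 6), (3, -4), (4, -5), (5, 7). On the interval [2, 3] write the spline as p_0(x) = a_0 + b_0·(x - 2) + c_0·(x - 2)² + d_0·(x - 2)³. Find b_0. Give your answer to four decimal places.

Put m_i = p'' at the i-th knot. Here h = (1, 1, 1) and Δ = (-10, -1, 12), so the interior equations h_(i-1)·m_(i-1) + 2(h_(i-1)+h_i)·m_i + h_i·m_(i+1) = 6(Δ_i − Δ_(i-1)) read
  1·m_0 + 4·m_1 + 1·m_2 = 6(Δ_1 - Δ_0) = 54
  1·m_1 + 4·m_2 + 1·m_3 = 6(Δ_2 - Δ_1) = 78
Natural end conditions: m_0 = m_3 = 0.
Solving the tridiagonal system: m_0 = 0, m_1 = 46/5, m_2 = 86/5, m_3 = 0.
On [2, 3], with p_0(x) = a_0 + b_0·(x - 2) + c_0·(x - 2)² + d_0·(x - 2)³: c_0 = m_0/2 = 0, d_0 = (m_1 - m_0)/(6h_0) = 23/15, b_0 = Δ_0 - h_0(2m_0 + m_1)/6 = -173/15.

-11.5333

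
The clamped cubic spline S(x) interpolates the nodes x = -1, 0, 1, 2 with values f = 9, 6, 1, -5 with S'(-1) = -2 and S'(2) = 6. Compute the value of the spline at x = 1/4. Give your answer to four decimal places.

5.1781

Let M_i = S''(x_i). Step sizes h_i = 1, 1, 1; slopes of the chords Δ_i = (y_(i+1) - y_i)/h_i = -3, -5, -6.
  1·M_0 + 4·M_1 + 1·M_2 = 6(Δ_1 - Δ_0) = -12
  1·M_1 + 4·M_2 + 1·M_3 = 6(Δ_2 - Δ_1) = -6
Clamped end conditions give two more equations: 2h_0·M_0 + h_0·M_1 = 6(Δ_0 - S'(-1)) = -6 and h_2·M_2 + 2h_2·M_3 = 6(S'(2) - Δ_2) = 72.
Solving: M_0 = -52/15, M_1 = 14/15, M_2 = -184/15, M_3 = 632/15.
On [0, 1], S(x) = 6 - 49/15·x + 7/15·x² - 11/5·x³.
With x = 1/4: S(1/4) = 1657/320.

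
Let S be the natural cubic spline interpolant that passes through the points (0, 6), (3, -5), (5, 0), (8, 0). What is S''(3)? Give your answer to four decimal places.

4.1667

Let M_i = S''(x_i). Step sizes h_i = 3, 2, 3; slopes of the chords Δ_i = (y_(i+1) - y_i)/h_i = -11/3, 5/2, 0.
  3·M_0 + 10·M_1 + 2·M_2 = 6(Δ_1 - Δ_0) = 37
  2·M_1 + 10·M_2 + 3·M_3 = 6(Δ_2 - Δ_1) = -15
Natural end conditions: M_0 = M_3 = 0.
Solving: M_0 = 0, M_1 = 25/6, M_2 = -7/3, M_3 = 0.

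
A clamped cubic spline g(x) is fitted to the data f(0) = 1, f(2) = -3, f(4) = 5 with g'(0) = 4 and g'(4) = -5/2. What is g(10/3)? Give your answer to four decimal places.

3.8333

Write m_i for g''(x_i). With h_i = 2, 2 and divided differences Δ_i = -2, 4, the continuity of g' gives the tridiagonal system
  2·m_0 + 8·m_1 + 2·m_2 = 6(Δ_1 - Δ_0) = 36
Clamped end conditions give two more equations: 2h_0·m_0 + h_0·m_1 = 6(Δ_0 - g'(0)) = -36 and h_1·m_1 + 2h_1·m_2 = 6(g'(4) - Δ_1) = -39.
Hence m_0 = -121/8, m_1 = 49/4, m_2 = -127/8.
On [2, 4], g(x) = -3 + 9/8·(x - 2) + 49/8·(x - 2)² - 75/32·(x - 2)³.
With (x - 2) = 4/3: g(10/3) = 23/6.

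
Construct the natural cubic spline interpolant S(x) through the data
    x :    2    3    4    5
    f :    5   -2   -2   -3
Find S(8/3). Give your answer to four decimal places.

-0.3827

Write M_i for S''(x_i). With h_i = 1, 1, 1 and divided differences Δ_i = -7, 0, -1, the continuity of S' gives the tridiagonal system
  1·M_0 + 4·M_1 + 1·M_2 = 6(Δ_1 - Δ_0) = 42
  1·M_1 + 4·M_2 + 1·M_3 = 6(Δ_2 - Δ_1) = -6
Natural end conditions: M_0 = M_3 = 0.
Solving the tridiagonal system: M_0 = 0, M_1 = 58/5, M_2 = -22/5, M_3 = 0.
On [2, 3], S(x) = 5 - 134/15·(x - 2) + 0·(x - 2)² + 29/15·(x - 2)³.
With (x - 2) = 2/3: S(8/3) = -31/81.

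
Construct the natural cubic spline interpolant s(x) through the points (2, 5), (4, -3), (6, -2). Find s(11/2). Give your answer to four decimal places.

With σ_i denoting the second derivative at x_i, h_i = 2, 2, and Δ_i = (y_(i+1) − y_i)/h_i = -4, 1/2:
  2·σ_0 + 8·σ_1 + 2·σ_2 = 6(Δ_1 - Δ_0) = 27
Natural end conditions: σ_0 = σ_2 = 0.
Hence σ_0 = 0, σ_1 = 27/8, σ_2 = 0.
On [4, 6], s(x) = -3 - 7/4·(x - 4) + 27/16·(x - 4)² - 9/32·(x - 4)³.
With (x - 4) = 3/2: s(11/2) = -711/256.

-2.7773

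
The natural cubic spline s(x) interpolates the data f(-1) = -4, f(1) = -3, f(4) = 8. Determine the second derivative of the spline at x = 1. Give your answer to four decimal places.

1.9000

With m_i denoting the second derivative at x_i, h_i = 2, 3, and Δ_i = (y_(i+1) − y_i)/h_i = 1/2, 11/3:
  2·m_0 + 10·m_1 + 3·m_2 = 6(Δ_1 - Δ_0) = 19
Natural end conditions: m_0 = m_2 = 0.
Solving the tridiagonal system: m_0 = 0, m_1 = 19/10, m_2 = 0.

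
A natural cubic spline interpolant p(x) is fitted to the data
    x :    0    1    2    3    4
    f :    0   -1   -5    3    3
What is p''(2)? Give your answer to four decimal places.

Write m_i for p''(x_i). With h_i = 1, 1, 1, 1 and divided differences Δ_i = -1, -4, 8, 0, the continuity of p' gives the tridiagonal system
  1·m_0 + 4·m_1 + 1·m_2 = 6(Δ_1 - Δ_0) = -18
  1·m_1 + 4·m_2 + 1·m_3 = 6(Δ_2 - Δ_1) = 72
  1·m_2 + 4·m_3 + 1·m_4 = 6(Δ_3 - Δ_2) = -48
Natural end conditions: m_0 = m_4 = 0.
Forward elimination and back-substitution give m_0 = 0, m_1 = -303/28, m_2 = 177/7, m_3 = -513/28, m_4 = 0.

25.2857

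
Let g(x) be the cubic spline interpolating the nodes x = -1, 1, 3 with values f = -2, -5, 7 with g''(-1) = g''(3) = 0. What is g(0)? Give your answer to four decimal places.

-4.9063

Let m_i = g''(x_i). Step sizes h_i = 2, 2; slopes of the chords Δ_i = (y_(i+1) - y_i)/h_i = -3/2, 6.
  2·m_0 + 8·m_1 + 2·m_2 = 6(Δ_1 - Δ_0) = 45
Natural end conditions: m_0 = m_2 = 0.
Hence m_0 = 0, m_1 = 45/8, m_2 = 0.
On [-1, 1], g(x) = -2 - 27/8·(x + 1) + 0·(x + 1)² + 15/32·(x + 1)³.
With (x + 1) = 1: g(0) = -157/32.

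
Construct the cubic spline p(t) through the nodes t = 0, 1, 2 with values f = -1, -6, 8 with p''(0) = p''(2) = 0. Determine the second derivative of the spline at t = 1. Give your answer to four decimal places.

28.5000

Let M_i = p''(x_i). Step sizes h_i = 1, 1; slopes of the chords Δ_i = (y_(i+1) - y_i)/h_i = -5, 14.
  1·M_0 + 4·M_1 + 1·M_2 = 6(Δ_1 - Δ_0) = 114
Natural end conditions: M_0 = M_2 = 0.
Solving the tridiagonal system: M_0 = 0, M_1 = 57/2, M_2 = 0.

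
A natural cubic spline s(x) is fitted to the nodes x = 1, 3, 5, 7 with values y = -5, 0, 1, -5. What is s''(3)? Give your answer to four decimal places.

-0.9000

With m_i denoting the second derivative at x_i, h_i = 2, 2, 2, and Δ_i = (y_(i+1) − y_i)/h_i = 5/2, 1/2, -3:
  2·m_0 + 8·m_1 + 2·m_2 = 6(Δ_1 - Δ_0) = -12
  2·m_1 + 8·m_2 + 2·m_3 = 6(Δ_2 - Δ_1) = -21
Natural end conditions: m_0 = m_3 = 0.
Solving the tridiagonal system: m_0 = 0, m_1 = -9/10, m_2 = -12/5, m_3 = 0.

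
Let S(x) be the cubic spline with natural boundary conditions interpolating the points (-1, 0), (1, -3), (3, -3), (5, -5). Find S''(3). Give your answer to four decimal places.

Put m_i = S'' at the i-th knot. Here h = (2, 2, 2) and Δ = (-3/2, 0, -1), so the interior equations h_(i-1)·m_(i-1) + 2(h_(i-1)+h_i)·m_i + h_i·m_(i+1) = 6(Δ_i − Δ_(i-1)) read
  2·m_0 + 8·m_1 + 2·m_2 = 6(Δ_1 - Δ_0) = 9
  2·m_1 + 8·m_2 + 2·m_3 = 6(Δ_2 - Δ_1) = -6
Natural end conditions: m_0 = m_3 = 0.
Forward elimination and back-substitution give m_0 = 0, m_1 = 7/5, m_2 = -11/10, m_3 = 0.

-1.1000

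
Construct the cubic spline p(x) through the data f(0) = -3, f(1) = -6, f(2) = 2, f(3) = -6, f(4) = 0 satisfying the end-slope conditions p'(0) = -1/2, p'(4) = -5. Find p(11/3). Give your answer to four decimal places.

Write σ_i for p''(x_i). With h_i = 1, 1, 1, 1 and divided differences Δ_i = -3, 8, -8, 6, the continuity of p' gives the tridiagonal system
  1·σ_0 + 4·σ_1 + 1·σ_2 = 6(Δ_1 - Δ_0) = 66
  1·σ_1 + 4·σ_2 + 1·σ_3 = 6(Δ_2 - Δ_1) = -96
  1·σ_2 + 4·σ_3 + 1·σ_4 = 6(Δ_3 - Δ_2) = 84
Clamped end conditions give two more equations: 2h_0·σ_0 + h_0·σ_1 = 6(Δ_0 - p'(0)) = -15 and h_3·σ_3 + 2h_3·σ_4 = 6(p'(4) - Δ_3) = -66.
Hence σ_0 = -1359/56, σ_1 = 939/28, σ_2 = -351/8, σ_3 = 1287/28, σ_4 = -3135/56.
On [3, 4], p(x) = -6 + 1/112·(x - 3) + 1287/56·(x - 3)² - 1903/112·(x - 3)³.
With (x - 3) = 2/3: p(11/3) = -1231/1512.

-0.8142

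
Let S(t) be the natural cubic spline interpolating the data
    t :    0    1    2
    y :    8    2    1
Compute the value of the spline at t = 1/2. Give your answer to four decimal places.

With M_i denoting the second derivative at x_i, h_i = 1, 1, and Δ_i = (y_(i+1) − y_i)/h_i = -6, -1:
  1·M_0 + 4·M_1 + 1·M_2 = 6(Δ_1 - Δ_0) = 30
Natural end conditions: M_0 = M_2 = 0.
Forward elimination and back-substitution give M_0 = 0, M_1 = 15/2, M_2 = 0.
On [0, 1], S(t) = 8 - 29/4·t + 0·t² + 5/4·t³.
With t = 1/2: S(1/2) = 145/32.

4.5313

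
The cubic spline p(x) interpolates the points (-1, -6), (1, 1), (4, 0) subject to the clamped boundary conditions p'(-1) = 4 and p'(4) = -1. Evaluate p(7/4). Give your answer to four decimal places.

Write M_i for p''(x_i). With h_i = 2, 3 and divided differences Δ_i = 7/2, -1/3, the continuity of p' gives the tridiagonal system
  2·M_0 + 10·M_1 + 3·M_2 = 6(Δ_1 - Δ_0) = -23
Clamped end conditions give two more equations: 2h_0·M_0 + h_0·M_1 = 6(Δ_0 - p'(-1)) = -3 and h_1·M_1 + 2h_1·M_2 = 6(p'(4) - Δ_1) = -4.
Solving the tridiagonal system: M_0 = 11/20, M_1 = -13/5, M_2 = 19/30.
On [1, 4], p(x) = 1 + 39/20·(x - 1) - 13/10·(x - 1)² + 97/540·(x - 1)³.
With (x - 1) = 3/4: p(7/4) = 2313/1280.

1.8070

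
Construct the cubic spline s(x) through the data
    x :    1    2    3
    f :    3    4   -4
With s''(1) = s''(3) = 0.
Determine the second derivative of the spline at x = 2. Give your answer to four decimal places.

Write m_i for s''(x_i). With h_i = 1, 1 and divided differences Δ_i = 1, -8, the continuity of s' gives the tridiagonal system
  1·m_0 + 4·m_1 + 1·m_2 = 6(Δ_1 - Δ_0) = -54
Natural end conditions: m_0 = m_2 = 0.
Hence m_0 = 0, m_1 = -27/2, m_2 = 0.

-13.5000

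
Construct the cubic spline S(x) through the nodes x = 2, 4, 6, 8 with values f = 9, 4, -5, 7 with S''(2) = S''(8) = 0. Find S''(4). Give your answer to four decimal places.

With M_i denoting the second derivative at x_i, h_i = 2, 2, 2, and Δ_i = (y_(i+1) − y_i)/h_i = -5/2, -9/2, 6:
  2·M_0 + 8·M_1 + 2·M_2 = 6(Δ_1 - Δ_0) = -12
  2·M_1 + 8·M_2 + 2·M_3 = 6(Δ_2 - Δ_1) = 63
Natural end conditions: M_0 = M_3 = 0.
Forward elimination and back-substitution give M_0 = 0, M_1 = -37/10, M_2 = 44/5, M_3 = 0.

-3.7000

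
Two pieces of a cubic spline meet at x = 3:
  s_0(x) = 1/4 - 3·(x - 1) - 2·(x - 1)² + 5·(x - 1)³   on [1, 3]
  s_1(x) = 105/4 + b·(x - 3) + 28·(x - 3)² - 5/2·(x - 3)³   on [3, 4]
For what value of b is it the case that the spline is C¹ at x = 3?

49

s_0'(x) = -3 - 4·(x - 1) + 15·(x - 1)², so s_0'(3) = 49. On the right, s_1'(3) = b, so b = 49.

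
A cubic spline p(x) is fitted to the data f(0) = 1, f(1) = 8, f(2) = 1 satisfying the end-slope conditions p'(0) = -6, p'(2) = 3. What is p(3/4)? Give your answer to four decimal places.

6.5195

Write m_i for p''(x_i). With h_i = 1, 1 and divided differences Δ_i = 7, -7, the continuity of p' gives the tridiagonal system
  1·m_0 + 4·m_1 + 1·m_2 = 6(Δ_1 - Δ_0) = -84
Clamped end conditions give two more equations: 2h_0·m_0 + h_0·m_1 = 6(Δ_0 - p'(0)) = 78 and h_1·m_1 + 2h_1·m_2 = 6(p'(2) - Δ_1) = 60.
Forward elimination and back-substitution give m_0 = 129/2, m_1 = -51, m_2 = 111/2.
On [0, 1], p(x) = 1 - 6·x + 129/4·x² - 77/4·x³.
With x = 3/4: p(3/4) = 1669/256.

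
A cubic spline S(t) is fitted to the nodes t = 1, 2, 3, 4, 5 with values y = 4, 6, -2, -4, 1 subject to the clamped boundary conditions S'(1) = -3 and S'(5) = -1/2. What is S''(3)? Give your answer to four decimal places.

With M_i denoting the second derivative at x_i, h_i = 1, 1, 1, 1, and Δ_i = (y_(i+1) − y_i)/h_i = 2, -8, -2, 5:
  1·M_0 + 4·M_1 + 1·M_2 = 6(Δ_1 - Δ_0) = -60
  1·M_1 + 4·M_2 + 1·M_3 = 6(Δ_2 - Δ_1) = 36
  1·M_2 + 4·M_3 + 1·M_4 = 6(Δ_3 - Δ_2) = 42
Clamped end conditions give two more equations: 2h_0·M_0 + h_0·M_1 = 6(Δ_0 - S'(1)) = 30 and h_3·M_3 + 2h_3·M_4 = 6(S'(5) - Δ_3) = -33.
Solving: M_0 = 1535/56, M_1 = -695/28, M_2 = 95/8, M_3 = 373/28, M_4 = -1297/56.

11.8750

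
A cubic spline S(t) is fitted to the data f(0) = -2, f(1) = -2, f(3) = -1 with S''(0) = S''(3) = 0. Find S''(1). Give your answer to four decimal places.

Write σ_i for S''(x_i). With h_i = 1, 2 and divided differences Δ_i = 0, 1/2, the continuity of S' gives the tridiagonal system
  1·σ_0 + 6·σ_1 + 2·σ_2 = 6(Δ_1 - Δ_0) = 3
Natural end conditions: σ_0 = σ_2 = 0.
Solving the tridiagonal system: σ_0 = 0, σ_1 = 1/2, σ_2 = 0.

0.5000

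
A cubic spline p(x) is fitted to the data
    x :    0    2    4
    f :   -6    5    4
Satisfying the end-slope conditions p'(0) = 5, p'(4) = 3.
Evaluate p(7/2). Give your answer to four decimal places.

3.4766

With σ_i denoting the second derivative at x_i, h_i = 2, 2, and Δ_i = (y_(i+1) − y_i)/h_i = 11/2, -1/2:
  2·σ_0 + 8·σ_1 + 2·σ_2 = 6(Δ_1 - Δ_0) = -36
Clamped end conditions give two more equations: 2h_0·σ_0 + h_0·σ_1 = 6(Δ_0 - p'(0)) = 3 and h_1·σ_1 + 2h_1·σ_2 = 6(p'(4) - Δ_1) = 21.
Solving: σ_0 = 19/4, σ_1 = -8, σ_2 = 37/4.
On [2, 4], p(x) = 5 + 7/4·(x - 2) - 4·(x - 2)² + 23/16·(x - 2)³.
With (x - 2) = 3/2: p(7/2) = 445/128.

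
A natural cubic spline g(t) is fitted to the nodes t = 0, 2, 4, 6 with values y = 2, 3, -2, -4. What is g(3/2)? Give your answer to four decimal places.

Write M_i for g''(x_i). With h_i = 2, 2, 2 and divided differences Δ_i = 1/2, -5/2, -1, the continuity of g' gives the tridiagonal system
  2·M_0 + 8·M_1 + 2·M_2 = 6(Δ_1 - Δ_0) = -18
  2·M_1 + 8·M_2 + 2·M_3 = 6(Δ_2 - Δ_1) = 9
Natural end conditions: M_0 = M_3 = 0.
Solving the tridiagonal system: M_0 = 0, M_1 = -27/10, M_2 = 9/5, M_3 = 0.
On [0, 2], g(t) = 2 + 7/5·t + 0·t² - 9/40·t³.
With t = 3/2: g(3/2) = 1069/320.

3.3406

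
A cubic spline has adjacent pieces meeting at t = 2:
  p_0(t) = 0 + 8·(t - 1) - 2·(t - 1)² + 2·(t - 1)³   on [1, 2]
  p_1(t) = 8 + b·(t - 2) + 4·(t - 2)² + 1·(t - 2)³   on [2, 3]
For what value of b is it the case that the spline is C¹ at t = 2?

10

p_0'(t) = 8 - 4·(t - 1) + 6·(t - 1)², so p_0'(2) = 10. On the right, p_1'(2) = b, so b = 10.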